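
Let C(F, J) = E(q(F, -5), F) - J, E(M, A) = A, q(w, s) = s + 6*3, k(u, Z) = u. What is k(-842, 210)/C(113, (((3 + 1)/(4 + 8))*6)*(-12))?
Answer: -842/137 ≈ -6.1460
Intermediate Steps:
q(w, s) = 18 + s (q(w, s) = s + 18 = 18 + s)
C(F, J) = F - J
k(-842, 210)/C(113, (((3 + 1)/(4 + 8))*6)*(-12)) = -842/(113 - ((3 + 1)/(4 + 8))*6*(-12)) = -842/(113 - (4/12)*6*(-12)) = -842/(113 - (4*(1/12))*6*(-12)) = -842/(113 - (⅓)*6*(-12)) = -842/(113 - 2*(-12)) = -842/(113 - 1*(-24)) = -842/(113 + 24) = -842/137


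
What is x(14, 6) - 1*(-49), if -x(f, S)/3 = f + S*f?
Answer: -245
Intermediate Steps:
x(f, S) = -3*f - 3*S*f (x(f, S) = -3*(f + S*f) = -3*f - 3*S*f)
x(14, 6) - 1*(-49) = -3*14*(1 + 6) - 1*(-49) = -3*14*7 + 49 = -294 + 49 = -245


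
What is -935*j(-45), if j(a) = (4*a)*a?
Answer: -7573500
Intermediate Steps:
j(a) = 4*a**2
-935*j(-45) = -3740*(-45)**2 = -3740*2025 = -935*8100 = -7573500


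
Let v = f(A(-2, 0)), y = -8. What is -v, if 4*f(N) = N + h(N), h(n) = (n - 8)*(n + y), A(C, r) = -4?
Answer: -35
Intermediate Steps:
h(n) = (-8 + n)² (h(n) = (n - 8)*(n - 8) = (-8 + n)*(-8 + n) = (-8 + n)²)
f(N) = 16 - 15*N/4 + N²/4 (f(N) = (N + (64 + N² - 16*N))/4 = (64 + N² - 15*N)/4 = 16 - 15*N/4 + N²/4)
v = 35 (v = 16 - 15/4*(-4) + (¼)*(-4)² = 16 + 15 + (¼)*16 = 16 + 15 + 4 = 35)
-v = -1*35 = -35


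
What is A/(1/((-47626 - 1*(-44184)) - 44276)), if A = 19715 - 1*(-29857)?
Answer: -2365476696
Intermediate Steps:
A = 49572 (A = 19715 + 29857 = 49572)
A/(1/((-47626 - 1*(-44184)) - 44276)) = 49572/(1/((-47626 - 1*(-44184)) - 44276)) = 49572/(1/((-47626 + 44184) - 44276)) = 49572/(1/(-3442 - 44276)) = 49572/(1/(-47718)) = 49572/(-1/47718) = 49572*(-47718) = -2365476696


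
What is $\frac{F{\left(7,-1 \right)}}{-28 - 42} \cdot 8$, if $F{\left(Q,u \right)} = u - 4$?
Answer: $\frac{4}{7} \approx 0.57143$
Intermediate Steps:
$F{\left(Q,u \right)} = -4 + u$
$\frac{F{\left(7,-1 \right)}}{-28 - 42} \cdot 8 = \frac{-4 - 1}{-28 - 42} \cdot 8 = - \frac{5}{-70} \cdot 8 = \left(-5\right) \left(- \frac{1}{70}\right) 8 = \frac{1}{14} \cdot 8 = \frac{4}{7}$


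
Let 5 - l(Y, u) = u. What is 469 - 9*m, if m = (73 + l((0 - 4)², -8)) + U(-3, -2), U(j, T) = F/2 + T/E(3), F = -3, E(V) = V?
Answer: -571/2 ≈ -285.50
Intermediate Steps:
l(Y, u) = 5 - u
U(j, T) = -3/2 + T/3
m = 503/6 (m = (73 + (5 - 1*(-8))) + (-3/2 + (⅓)*(-2)) = (73 + (5 + 8)) + (-3/2 - ⅔) = (73 + 13) - 13/6 = 86 - 13/6 = 503/6 ≈ 83.833)
469 - 9*m = 469 - 9*503/6 = 469 - 1509/2 = -571/2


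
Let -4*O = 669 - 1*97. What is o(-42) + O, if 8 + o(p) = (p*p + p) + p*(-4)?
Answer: 1739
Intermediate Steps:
o(p) = -8 + p² - 3*p (o(p) = -8 + ((p*p + p) + p*(-4)) = -8 + ((p² + p) - 4*p) = -8 + ((p + p²) - 4*p) = -8 + (p² - 3*p) = -8 + p² - 3*p)
O = -143 (O = -(669 - 1*97)/4 = -(669 - 97)/4 = -¼*572 = -143)
o(-42) + O = (-8 + (-42)² - 3*(-42)) - 143 = (-8 + 1764 + 126) - 143 = 1882 - 143 = 1739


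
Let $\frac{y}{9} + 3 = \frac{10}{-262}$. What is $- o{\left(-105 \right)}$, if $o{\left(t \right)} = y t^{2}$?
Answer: $\frac{39491550}{131} \approx 3.0146 \cdot 10^{5}$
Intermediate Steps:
$y = - \frac{3582}{131}$ ($y = -27 + 9 \frac{10}{-262} = -27 + 9 \cdot 10 \left(- \frac{1}{262}\right) = -27 + 9 \left(- \frac{5}{131}\right) = -27 - \frac{45}{131} = - \frac{3582}{131} \approx -27.344$)
$o{\left(t \right)} = - \frac{3582 t^{2}}{131}$
$- o{\left(-105 \right)} = - \frac{\left(-3582\right) \left(-105\right)^{2}}{131} = - \frac{\left(-3582\right) 11025}{131} = \left(-1\right) \left(- \frac{39491550}{131}\right) = \frac{39491550}{131}$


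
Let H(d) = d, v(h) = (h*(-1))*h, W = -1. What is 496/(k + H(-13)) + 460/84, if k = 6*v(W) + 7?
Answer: -251/7 ≈ -35.857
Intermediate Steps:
v(h) = -h² (v(h) = (-h)*h = -h²)
k = 1 (k = 6*(-1*(-1)²) + 7 = 6*(-1*1) + 7 = 6*(-1) + 7 = -6 + 7 = 1)
496/(k + H(-13)) + 460/84 = 496/(1 - 13) + 460/84 = 496/(-12) + 460*(1/84) = 496*(-1/12) + 115/21 = -124/3 + 115/21 = -251/7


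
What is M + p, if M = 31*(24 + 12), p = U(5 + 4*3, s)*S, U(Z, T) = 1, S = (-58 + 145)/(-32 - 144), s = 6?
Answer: 196329/176 ≈ 1115.5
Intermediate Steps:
S = -87/176 (S = 87/(-176) = 87*(-1/176) = -87/176 ≈ -0.49432)
p = -87/176 (p = 1*(-87/176) = -87/176 ≈ -0.49432)
M = 1116 (M = 31*36 = 1116)
M + p = 1116 - 87/176 = 196329/176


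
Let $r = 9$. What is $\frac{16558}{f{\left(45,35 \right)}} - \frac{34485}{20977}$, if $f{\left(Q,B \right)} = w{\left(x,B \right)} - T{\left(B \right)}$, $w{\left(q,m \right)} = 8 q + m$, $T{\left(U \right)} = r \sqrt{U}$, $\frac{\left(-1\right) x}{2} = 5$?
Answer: $\frac{15759838}{17163} - \frac{8279 \sqrt{35}}{45} \approx -170.18$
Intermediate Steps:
$x = -10$ ($x = \left(-2\right) 5 = -10$)
$T{\left(U \right)} = 9 \sqrt{U}$
$w{\left(q,m \right)} = m + 8 q$
$f{\left(Q,B \right)} = -80 + B - 9 \sqrt{B}$ ($f{\left(Q,B \right)} = \left(B + 8 \left(-10\right)\right) - 9 \sqrt{B} = \left(B - 80\right) - 9 \sqrt{B} = \left(-80 + B\right) - 9 \sqrt{B} = -80 + B - 9 \sqrt{B}$)
$\frac{16558}{f{\left(45,35 \right)}} - \frac{34485}{20977} = \frac{16558}{-80 + 35 - 9 \sqrt{35}} - \frac{34485}{20977} = \frac{16558}{-45 - 9 \sqrt{35}} - \frac{3135}{1907} = - \frac{3135}{1907} + \frac{16558}{-45 - 9 \sqrt{35}}$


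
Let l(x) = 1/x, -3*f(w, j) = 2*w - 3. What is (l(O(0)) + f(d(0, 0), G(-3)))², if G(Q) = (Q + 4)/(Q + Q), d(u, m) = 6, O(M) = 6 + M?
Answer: 289/36 ≈ 8.0278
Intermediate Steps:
G(Q) = (4 + Q)/(2*Q) (G(Q) = (4 + Q)/((2*Q)) = (4 + Q)*(1/(2*Q)) = (4 + Q)/(2*Q))
f(w, j) = 1 - 2*w/3 (f(w, j) = -(2*w - 3)/3 = -(-3 + 2*w)/3 = 1 - 2*w/3)
(l(O(0)) + f(d(0, 0), G(-3)))² = (1/(6 + 0) + (1 - ⅔*6))² = (1/6 + (1 - 4))² = (⅙ - 3)² = (-17/6)² = 289/36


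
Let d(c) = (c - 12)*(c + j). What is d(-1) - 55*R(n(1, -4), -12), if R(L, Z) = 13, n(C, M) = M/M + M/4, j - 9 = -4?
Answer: -767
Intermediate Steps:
j = 5 (j = 9 - 4 = 5)
n(C, M) = 1 + M/4 (n(C, M) = 1 + M*(¼) = 1 + M/4)
d(c) = (-12 + c)*(5 + c) (d(c) = (c - 12)*(c + 5) = (-12 + c)*(5 + c))
d(-1) - 55*R(n(1, -4), -12) = (-60 + (-1)² - 7*(-1)) - 55*13 = (-60 + 1 + 7) - 715 = -52 - 715 = -767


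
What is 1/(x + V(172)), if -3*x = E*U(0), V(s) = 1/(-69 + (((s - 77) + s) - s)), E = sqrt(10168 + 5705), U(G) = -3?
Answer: -26/10730147 + 676*sqrt(15873)/10730147 ≈ 0.0079348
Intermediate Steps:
E = sqrt(15873) ≈ 125.99
V(s) = 1/(-146 + s) (V(s) = 1/(-69 + (((-77 + s) + s) - s)) = 1/(-69 + ((-77 + 2*s) - s)) = 1/(-69 + (-77 + s)) = 1/(-146 + s))
x = sqrt(15873) (x = -sqrt(15873)*(-3)/3 = -(-1)*sqrt(15873) = sqrt(15873) ≈ 125.99)
1/(x + V(172)) = 1/(sqrt(15873) + 1/(-146 + 172)) = 1/(sqrt(15873) + 1/26) = 1/(1/26 + sqrt(15873))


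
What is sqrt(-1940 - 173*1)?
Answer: I*sqrt(2113) ≈ 45.967*I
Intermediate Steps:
sqrt(-1940 - 173*1) = sqrt(-1940 - 173) = sqrt(-2113) = I*sqrt(2113)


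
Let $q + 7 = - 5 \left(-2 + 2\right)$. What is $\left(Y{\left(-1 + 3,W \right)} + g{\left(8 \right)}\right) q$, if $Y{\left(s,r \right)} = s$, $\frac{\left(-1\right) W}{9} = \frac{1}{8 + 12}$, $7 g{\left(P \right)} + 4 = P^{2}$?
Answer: $-74$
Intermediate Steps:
$g{\left(P \right)} = - \frac{4}{7} + \frac{P^{2}}{7}$
$W = - \frac{9}{20}$ ($W = - \frac{9}{8 + 12} = - \frac{9}{20} \approx -0.45$)
$q = -7$ ($q = -7 - 5 \left(-2 + 2\right) = -7 - 0 = -7 + 0 = -7$)
$\left(Y{\left(-1 + 3,W \right)} + g{\left(8 \right)}\right) q = \left(\left(-1 + 3\right) - \left(\frac{4}{7} - \frac{8^{2}}{7}\right)\right) \left(-7\right) = \left(2 + \left(- \frac{4}{7} + \frac{1}{7} \cdot 64\right)\right) \left(-7\right) = \left(2 + \left(- \frac{4}{7} + \frac{64}{7}\right)\right) \left(-7\right) = \left(2 + \frac{60}{7}\right) \left(-7\right) = \frac{74}{7} \left(-7\right) = -74$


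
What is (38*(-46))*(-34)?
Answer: 59432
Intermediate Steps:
(38*(-46))*(-34) = -1748*(-34) = 59432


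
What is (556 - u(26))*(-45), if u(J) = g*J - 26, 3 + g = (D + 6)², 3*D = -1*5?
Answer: -7730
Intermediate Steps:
D = -5/3 (D = (-1*5)/3 = (⅓)*(-5) = -5/3 ≈ -1.6667)
g = 142/9 (g = -3 + (-5/3 + 6)² = -3 + (13/3)² = -3 + 169/9 = 142/9 ≈ 15.778)
u(J) = -26 + 142*J/9 (u(J) = 142*J/9 - 26 = -26 + 142*J/9)
(556 - u(26))*(-45) = (556 - (-26 + (142/9)*26))*(-45) = (556 - (-26 + 3692/9))*(-45) = (556 - 1*3458/9)*(-45) = (556 - 3458/9)*(-45) = (1546/9)*(-45) = -7730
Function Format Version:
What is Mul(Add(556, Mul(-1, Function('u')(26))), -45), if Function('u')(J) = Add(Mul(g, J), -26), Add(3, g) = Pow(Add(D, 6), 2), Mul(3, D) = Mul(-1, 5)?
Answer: -7730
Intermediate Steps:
D = Rational(-5, 3) (D = Mul(Rational(1, 3), Mul(-1, 5)) = Mul(Rational(1, 3), -5) = Rational(-5, 3) ≈ -1.6667)
g = Rational(142, 9) (g = Add(-3, Pow(Add(Rational(-5, 3), 6), 2)) = Add(-3, Pow(Rational(13, 3), 2)) = Add(-3, Rational(169, 9)) = Rational(142, 9) ≈ 15.778)
Function('u')(J) = Add(-26, Mul(Rational(142, 9), J)) (Function('u')(J) = Add(Mul(Rational(142, 9), J), -26) = Add(-26, Mul(Rational(142, 9), J)))
Mul(Add(556, Mul(-1, Function('u')(26))), -45) = Mul(Add(556, Mul(-1, Add(-26, Mul(Rational(142, 9), 26)))), -45) = Mul(Add(556, Mul(-1, Add(-26, Rational(3692, 9)))), -45) = Mul(Add(556, Mul(-1, Rational(3458, 9))), -45) = Mul(Add(556, Rational(-3458, 9)), -45) = Mul(Rational(1546, 9), -45) = -7730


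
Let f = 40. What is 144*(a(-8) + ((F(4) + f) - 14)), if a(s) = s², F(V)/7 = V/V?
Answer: 13968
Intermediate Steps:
F(V) = 7 (F(V) = 7*(V/V) = 7*1 = 7)
144*(a(-8) + ((F(4) + f) - 14)) = 144*((-8)² + ((7 + 40) - 14)) = 144*(64 + (47 - 14)) = 144*(64 + 33) = 144*97 = 13968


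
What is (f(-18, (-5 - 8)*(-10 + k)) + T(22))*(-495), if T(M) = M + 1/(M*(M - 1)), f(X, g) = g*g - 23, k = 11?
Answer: -1164255/14 ≈ -83161.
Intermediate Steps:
f(X, g) = -23 + g**2 (f(X, g) = g**2 - 23 = -23 + g**2)
T(M) = M + 1/(M*(-1 + M))
(f(-18, (-5 - 8)*(-10 + k)) + T(22))*(-495) = ((-23 + ((-5 - 8)*(-10 + 11))**2) + (1 + 22**3 - 1*22**2)/(22*(-1 + 22)))*(-495) = ((-23 + (-13*1)**2) + (1/22)*(1 + 10648 - 1*484)/21)*(-495) = ((-23 + (-13)**2) + (1/22)*(1/21)*(1 + 10648 - 484))*(-495) = ((-23 + 169) + (1/22)*(1/21)*10165)*(-495) = (146 + 10165/462)*(-495) = (77617/462)*(-495) = -1164255/14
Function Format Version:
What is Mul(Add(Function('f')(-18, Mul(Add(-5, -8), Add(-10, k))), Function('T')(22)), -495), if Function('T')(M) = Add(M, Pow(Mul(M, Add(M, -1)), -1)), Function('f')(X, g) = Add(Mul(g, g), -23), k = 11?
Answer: Rational(-1164255, 14) ≈ -83161.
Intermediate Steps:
Function('f')(X, g) = Add(-23, Pow(g, 2)) (Function('f')(X, g) = Add(Pow(g, 2), -23) = Add(-23, Pow(g, 2)))
Function('T')(M) = Add(M, Mul(Pow(M, -1), Pow(Add(-1, M), -1))) (Function('T')(M) = Add(M, Pow(Mul(M, Add(-1, M)), -1)) = Add(M, Mul(Pow(M, -1), Pow(Add(-1, M), -1))))
Mul(Add(Function('f')(-18, Mul(Add(-5, -8), Add(-10, k))), Function('T')(22)), -495) = Mul(Add(Add(-23, Pow(Mul(Add(-5, -8), Add(-10, 11)), 2)), Mul(Pow(22, -1), Pow(Add(-1, 22), -1), Add(1, Pow(22, 3), Mul(-1, Pow(22, 2))))), -495) = Mul(Add(Add(-23, Pow(Mul(-13, 1), 2)), Mul(Rational(1, 22), Pow(21, -1), Add(1, 10648, Mul(-1, 484)))), -495) = Mul(Add(Add(-23, Pow(-13, 2)), Mul(Rational(1, 22), Rational(1, 21), Add(1, 10648, -484))), -495) = Mul(Add(Add(-23, 169), Mul(Rational(1, 22), Rational(1, 21), 10165)), -495) = Mul(Add(146, Rational(10165, 462)), -495) = Mul(Rational(77617, 462), -495) = Rational(-1164255, 14)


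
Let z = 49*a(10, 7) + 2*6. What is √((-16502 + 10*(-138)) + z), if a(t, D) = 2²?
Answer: I*√17674 ≈ 132.94*I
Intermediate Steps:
a(t, D) = 4
z = 208 (z = 49*4 + 2*6 = 196 + 12 = 208)
√((-16502 + 10*(-138)) + z) = √((-16502 + 10*(-138)) + 208) = √((-16502 - 1380) + 208) = √(-17882 + 208) = √(-17674) = I*√17674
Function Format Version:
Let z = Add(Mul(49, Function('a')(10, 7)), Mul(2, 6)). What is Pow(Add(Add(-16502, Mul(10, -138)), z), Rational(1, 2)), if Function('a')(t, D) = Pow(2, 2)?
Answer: Mul(I, Pow(17674, Rational(1, 2))) ≈ Mul(132.94, I)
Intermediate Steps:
Function('a')(t, D) = 4
z = 208 (z = Add(Mul(49, 4), Mul(2, 6)) = Add(196, 12) = 208)
Pow(Add(Add(-16502, Mul(10, -138)), z), Rational(1, 2)) = Pow(Add(Add(-16502, Mul(10, -138)), 208), Rational(1, 2)) = Pow(Add(Add(-16502, -1380), 208), Rational(1, 2)) = Pow(Add(-17882, 208), Rational(1, 2)) = Pow(-17674, Rational(1, 2)) = Mul(I, Pow(17674, Rational(1, 2)))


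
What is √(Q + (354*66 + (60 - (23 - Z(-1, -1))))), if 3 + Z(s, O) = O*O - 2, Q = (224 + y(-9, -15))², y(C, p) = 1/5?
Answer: √1841566/5 ≈ 271.41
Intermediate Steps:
y(C, p) = ⅕
Q = 1256641/25 (Q = (224 + ⅕)² = (1121/5)² = 1256641/25 ≈ 50266.)
Z(s, O) = -5 + O² (Z(s, O) = -3 + (O*O - 2) = -3 + (O² - 2) = -3 + (-2 + O²) = -5 + O²)
√(Q + (354*66 + (60 - (23 - Z(-1, -1))))) = √(1256641/25 + (354*66 + (60 - (23 - (-5 + (-1)²))))) = √(1256641/25 + (23364 + (60 - (23 - (-5 + 1))))) = √(1256641/25 + (23364 + (60 - (23 - 1*(-4))))) = √(1256641/25 + (23364 + (60 - (23 + 4)))) = √(1256641/25 + (23364 + (60 - 1*27))) = √(1256641/25 + (23364 + (60 - 27))) = √(1256641/25 + (23364 + 33)) = √(1256641/25 + 23397) = √(1841566/25) = √1841566/5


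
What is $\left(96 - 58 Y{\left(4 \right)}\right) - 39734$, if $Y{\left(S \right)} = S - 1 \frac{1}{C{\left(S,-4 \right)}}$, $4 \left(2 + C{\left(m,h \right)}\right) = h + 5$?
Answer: $- \frac{279322}{7} \approx -39903.0$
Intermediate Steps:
$C{\left(m,h \right)} = - \frac{3}{4} + \frac{h}{4}$ ($C{\left(m,h \right)} = -2 + \frac{h + 5}{4} = -2 + \frac{5 + h}{4} = -2 + \left(\frac{5}{4} + \frac{h}{4}\right) = - \frac{3}{4} + \frac{h}{4}$)
$Y{\left(S \right)} = \frac{4}{7} + S$ ($Y{\left(S \right)} = S - 1 \frac{1}{- \frac{3}{4} + \frac{1}{4} \left(-4\right)} = S - 1 \frac{1}{- \frac{3}{4} - 1} = S - 1 \frac{1}{- \frac{7}{4}} = S - 1 \left(- \frac{4}{7}\right) = S - - \frac{4}{7} = S + \frac{4}{7} = \frac{4}{7} + S$)
$\left(96 - 58 Y{\left(4 \right)}\right) - 39734 = \left(96 - 58 \left(\frac{4}{7} + 4\right)\right) - 39734 = \left(96 - \frac{1856}{7}\right) - 39734 = - \frac{1184}{7} - 39734 = - \frac{279322}{7}$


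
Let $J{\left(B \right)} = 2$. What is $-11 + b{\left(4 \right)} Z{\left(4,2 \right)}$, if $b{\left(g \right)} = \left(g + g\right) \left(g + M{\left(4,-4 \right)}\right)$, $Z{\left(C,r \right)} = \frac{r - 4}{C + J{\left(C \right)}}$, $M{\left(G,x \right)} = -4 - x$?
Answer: $- \frac{65}{3} \approx -21.667$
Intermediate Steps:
$Z{\left(C,r \right)} = \frac{-4 + r}{2 + C}$ ($Z{\left(C,r \right)} = \frac{r - 4}{C + 2} = \frac{-4 + r}{2 + C}$)
$b{\left(g \right)} = 2 g^{2}$ ($b{\left(g \right)} = \left(g + g\right) \left(g - 0\right) = 2 g \left(g + \left(-4 + 4\right)\right) = 2 g \left(g + 0\right) = 2 g g = 2 g^{2}$)
$-11 + b{\left(4 \right)} Z{\left(4,2 \right)} = -11 + 2 \cdot 4^{2} \frac{-4 + 2}{2 + 4} = -11 + 2 \cdot 16 \cdot \frac{1}{6} \left(-2\right) = -11 + 32 \cdot \frac{1}{6} \left(-2\right) = -11 + 32 \left(- \frac{1}{3}\right) = -11 - \frac{32}{3} = - \frac{65}{3}$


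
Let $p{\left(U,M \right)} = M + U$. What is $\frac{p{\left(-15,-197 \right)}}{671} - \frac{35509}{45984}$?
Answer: $- \frac{33575147}{30855264} \approx -1.0882$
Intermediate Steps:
$\frac{p{\left(-15,-197 \right)}}{671} - \frac{35509}{45984} = \frac{-197 - 15}{671} - \frac{35509}{45984} = \left(-212\right) \frac{1}{671} - \frac{35509}{45984} = - \frac{212}{671} - \frac{35509}{45984} = - \frac{33575147}{30855264}$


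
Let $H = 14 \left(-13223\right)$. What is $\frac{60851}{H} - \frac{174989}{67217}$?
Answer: $- \frac{5212076475}{1777620782} \approx -2.9321$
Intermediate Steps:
$H = -185122$
$\frac{60851}{H} - \frac{174989}{67217} = \frac{60851}{-185122} - \frac{174989}{67217} = 60851 \left(- \frac{1}{185122}\right) - \frac{174989}{67217} = - \frac{8693}{26446} - \frac{174989}{67217} = - \frac{5212076475}{1777620782}$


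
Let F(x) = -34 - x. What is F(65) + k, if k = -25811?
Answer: -25910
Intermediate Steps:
F(65) + k = (-34 - 1*65) - 25811 = (-34 - 65) - 25811 = -99 - 25811 = -25910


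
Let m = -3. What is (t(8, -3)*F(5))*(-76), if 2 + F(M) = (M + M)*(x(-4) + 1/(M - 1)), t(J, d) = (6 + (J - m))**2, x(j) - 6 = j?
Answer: -450262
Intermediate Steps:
x(j) = 6 + j
t(J, d) = (9 + J)**2 (t(J, d) = (6 + (J - 1*(-3)))**2 = (6 + (J + 3))**2 = (6 + (3 + J))**2 = (9 + J)**2)
F(M) = -2 + 2*M*(2 + 1/(-1 + M)) (F(M) = -2 + (M + M)*((6 - 4) + 1/(M - 1)) = -2 + (2*M)*(2 + 1/(-1 + M)) = -2 + 2*M*(2 + 1/(-1 + M)))
(t(8, -3)*F(5))*(-76) = ((9 + 8)**2*(2*(1 - 2*5 + 2*5**2)/(-1 + 5)))*(-76) = (17**2*(2*(1 - 10 + 2*25)/4))*(-76) = (289*(2*(1/4)*(1 - 10 + 50)))*(-76) = (289*(2*(1/4)*41))*(-76) = (289*(41/2))*(-76) = (11849/2)*(-76) = -450262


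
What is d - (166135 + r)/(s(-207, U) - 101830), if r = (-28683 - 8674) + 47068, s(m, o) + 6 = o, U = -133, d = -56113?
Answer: -5721610651/101969 ≈ -56111.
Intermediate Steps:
s(m, o) = -6 + o
r = 9711 (r = -37357 + 47068 = 9711)
d - (166135 + r)/(s(-207, U) - 101830) = -56113 - (166135 + 9711)/((-6 - 133) - 101830) = -56113 - 175846/(-139 - 101830) = -56113 - 175846/(-101969) = -56113 - 175846*(-1)/101969 = -56113 - 1*(-175846/101969) = -56113 + 175846/101969 = -5721610651/101969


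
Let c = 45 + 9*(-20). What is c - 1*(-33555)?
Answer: 33420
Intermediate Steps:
c = -135 (c = 45 - 180 = -135)
c - 1*(-33555) = -135 - 1*(-33555) = -135 + 33555 = 33420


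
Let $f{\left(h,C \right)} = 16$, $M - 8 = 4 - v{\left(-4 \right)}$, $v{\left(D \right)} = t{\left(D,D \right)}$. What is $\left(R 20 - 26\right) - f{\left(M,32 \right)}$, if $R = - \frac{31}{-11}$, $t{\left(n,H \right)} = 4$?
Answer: $\frac{158}{11} \approx 14.364$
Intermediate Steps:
$v{\left(D \right)} = 4$
$R = \frac{31}{11}$ ($R = \left(-31\right) \left(- \frac{1}{11}\right) = \frac{31}{11} \approx 2.8182$)
$M = 8$ ($M = 8 + \left(4 - 4\right) = 8 + 0 = 8$)
$\left(R 20 - 26\right) - f{\left(M,32 \right)} = \left(\frac{31}{11} \cdot 20 - 26\right) - 16 = \left(\frac{620}{11} - 26\right) - 16 = \frac{334}{11} - 16 = \frac{158}{11}$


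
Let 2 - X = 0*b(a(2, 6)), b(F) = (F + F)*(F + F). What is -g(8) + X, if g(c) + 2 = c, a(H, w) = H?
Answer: -4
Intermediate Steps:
g(c) = -2 + c
b(F) = 4*F² (b(F) = (2*F)*(2*F) = 4*F²)
X = 2 (X = 2 - 0*4*2² = 2 - 0*4*4 = 2 - 0*16 = 2 - 1*0 = 2 + 0 = 2)
-g(8) + X = -(-2 + 8) + 2 = -1*6 + 2 = -6 + 2 = -4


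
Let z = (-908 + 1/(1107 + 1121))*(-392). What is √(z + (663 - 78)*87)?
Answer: √126218856333/557 ≈ 637.83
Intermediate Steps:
z = 198256254/557 (z = (-908 + 1/2228)*(-392) = -2023023/2228*(-392) = 198256254/557 ≈ 3.5594e+5)
√(z + (663 - 78)*87) = √(198256254/557 + (663 - 78)*87) = √(198256254/557 + 585*87) = √(198256254/557 + 50895) = √(226604769/557) = √126218856333/557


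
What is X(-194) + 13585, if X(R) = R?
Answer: 13391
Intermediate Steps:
X(-194) + 13585 = -194 + 13585 = 13391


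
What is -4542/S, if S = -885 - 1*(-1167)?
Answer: -757/47 ≈ -16.106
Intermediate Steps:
S = 282 (S = -885 + 1167 = 282)
-4542/S = -4542/282 = -4542*1/282 = -757/47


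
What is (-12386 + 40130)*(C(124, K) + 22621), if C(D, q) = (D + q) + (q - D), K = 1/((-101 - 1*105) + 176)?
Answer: 3137975872/5 ≈ 6.2760e+8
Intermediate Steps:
K = -1/30 (K = 1/((-101 - 105) + 176) = 1/(-206 + 176) = 1/(-30) = -1/30 ≈ -0.033333)
C(D, q) = 2*q
(-12386 + 40130)*(C(124, K) + 22621) = (-12386 + 40130)*(2*(-1/30) + 22621) = 27744*(-1/15 + 22621) = 27744*(339314/15) = 3137975872/5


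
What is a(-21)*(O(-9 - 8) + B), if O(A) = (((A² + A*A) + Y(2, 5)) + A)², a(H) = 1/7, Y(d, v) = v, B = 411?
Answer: 320767/7 ≈ 45824.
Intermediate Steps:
a(H) = ⅐
O(A) = (5 + A + 2*A²)² (O(A) = (((A² + A*A) + 5) + A)² = (((A² + A²) + 5) + A)² = ((2*A² + 5) + A)² = ((5 + 2*A²) + A)² = (5 + A + 2*A²)²)
a(-21)*(O(-9 - 8) + B) = ((5 + (-9 - 8) + 2*(-9 - 8)²)² + 411)/7 = ((5 - 17 + 2*(-17)²)² + 411)/7 = ((5 - 17 + 2*289)² + 411)/7 = ((5 - 17 + 578)² + 411)/7 = (566² + 411)/7 = (320356 + 411)/7 = (⅐)*320767 = 320767/7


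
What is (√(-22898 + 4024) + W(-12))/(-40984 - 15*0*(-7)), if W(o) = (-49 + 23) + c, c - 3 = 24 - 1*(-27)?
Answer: -7/10246 - I*√18874/40984 ≈ -0.00068319 - 0.0033521*I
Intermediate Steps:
c = 54 (c = 3 + (24 - 1*(-27)) = 3 + (24 + 27) = 3 + 51 = 54)
W(o) = 28 (W(o) = (-49 + 23) + 54 = -26 + 54 = 28)
(√(-22898 + 4024) + W(-12))/(-40984 - 15*0*(-7)) = (√(-22898 + 4024) + 28)/(-40984 - 15*0*(-7)) = (√(-18874) + 28)/(-40984 + 0*(-7)) = (I*√18874 + 28)/(-40984 + 0) = (28 + I*√18874)/(-40984) = (28 + I*√18874)*(-1/40984) = -7/10246 - I*√18874/40984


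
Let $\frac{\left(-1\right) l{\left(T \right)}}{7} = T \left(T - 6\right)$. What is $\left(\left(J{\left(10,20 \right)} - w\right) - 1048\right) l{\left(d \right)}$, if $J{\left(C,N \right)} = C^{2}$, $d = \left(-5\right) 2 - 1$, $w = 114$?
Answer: $1390158$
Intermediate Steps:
$d = -11$ ($d = -10 - 1 = -11$)
$l{\left(T \right)} = - 7 T \left(-6 + T\right)$ ($l{\left(T \right)} = - 7 T \left(T - 6\right) = - 7 T \left(-6 + T\right)$)
$\left(\left(J{\left(10,20 \right)} - w\right) - 1048\right) l{\left(d \right)} = \left(\left(10^{2} - 114\right) - 1048\right) 7 \left(-11\right) \left(6 - -11\right) = \left(\left(100 - 114\right) - 1048\right) 7 \left(-11\right) \left(6 + 11\right) = \left(-14 - 1048\right) 7 \left(-11\right) 17 = \left(-1062\right) \left(-1309\right) = 1390158$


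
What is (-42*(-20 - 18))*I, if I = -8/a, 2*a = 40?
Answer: -3192/5 ≈ -638.40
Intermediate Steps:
a = 20 (a = (½)*40 = 20)
I = -⅖ (I = -8/20 = -8*1/20 = -⅖ ≈ -0.40000)
(-42*(-20 - 18))*I = -42*(-20 - 18)*(-⅖) = -42*(-38)*(-⅖) = 1596*(-⅖) = -3192/5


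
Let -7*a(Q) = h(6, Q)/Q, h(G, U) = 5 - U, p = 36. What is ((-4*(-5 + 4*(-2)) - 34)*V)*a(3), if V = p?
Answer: -432/7 ≈ -61.714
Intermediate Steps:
a(Q) = -(5 - Q)/(7*Q)
V = 36
((-4*(-5 + 4*(-2)) - 34)*V)*a(3) = ((-4*(-5 + 4*(-2)) - 34)*36)*((1/7)*(-5 + 3)/3) = ((-4*(-5 - 8) - 34)*36)*((1/7)*(1/3)*(-2)) = ((-4*(-13) - 34)*36)*(-2/21) = ((52 - 34)*36)*(-2/21) = (18*36)*(-2/21) = 648*(-2/21) = -432/7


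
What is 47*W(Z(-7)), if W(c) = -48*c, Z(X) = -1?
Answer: 2256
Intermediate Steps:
47*W(Z(-7)) = 47*(-48*(-1)) = 47*48 = 2256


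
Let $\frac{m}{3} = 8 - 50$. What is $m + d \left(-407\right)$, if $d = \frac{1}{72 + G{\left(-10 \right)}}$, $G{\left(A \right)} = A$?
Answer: $- \frac{8219}{62} \approx -132.56$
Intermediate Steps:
$d = \frac{1}{62}$ ($d = \frac{1}{72 - 10} = \frac{1}{62} \approx 0.016129$)
$m = -126$ ($m = 3 \left(8 - 50\right) = 3 \left(-42\right) = -126$)
$m + d \left(-407\right) = -126 + \frac{1}{62} \left(-407\right) = -126 - \frac{407}{62} = - \frac{8219}{62}$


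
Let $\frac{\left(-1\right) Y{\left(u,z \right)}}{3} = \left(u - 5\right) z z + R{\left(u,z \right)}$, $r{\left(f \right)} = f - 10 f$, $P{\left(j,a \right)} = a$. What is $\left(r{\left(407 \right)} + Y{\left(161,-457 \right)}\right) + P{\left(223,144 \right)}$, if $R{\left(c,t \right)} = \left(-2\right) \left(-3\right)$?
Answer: $-97744869$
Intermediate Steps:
$r{\left(f \right)} = - 9 f$
$R{\left(c,t \right)} = 6$
$Y{\left(u,z \right)} = -18 - 3 z^{2} \left(-5 + u\right)$ ($Y{\left(u,z \right)} = - 3 \left(\left(u - 5\right) z z + 6\right) = - 3 \left(\left(-5 + u\right) z z + 6\right) = - 3 \left(z \left(-5 + u\right) z + 6\right) = - 3 \left(z^{2} \left(-5 + u\right) + 6\right) = - 3 \left(6 + z^{2} \left(-5 + u\right)\right) = -18 - 3 z^{2} \left(-5 + u\right)$)
$\left(r{\left(407 \right)} + Y{\left(161,-457 \right)}\right) + P{\left(223,144 \right)} = \left(\left(-9\right) 407 - \left(18 + 97741332\right)\right) + 144 = \left(-3663 - \left(-3132717 + 100874067\right)\right) + 144 = \left(-3663 - 97741350\right) + 144 = -97745013 + 144 = -97744869$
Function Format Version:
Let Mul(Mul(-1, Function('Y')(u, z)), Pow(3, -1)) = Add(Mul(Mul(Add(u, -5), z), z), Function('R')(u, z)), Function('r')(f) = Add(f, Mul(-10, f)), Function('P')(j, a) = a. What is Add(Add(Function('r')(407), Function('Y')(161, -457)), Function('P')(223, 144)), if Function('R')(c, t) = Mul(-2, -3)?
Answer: -97744869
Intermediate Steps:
Function('r')(f) = Mul(-9, f)
Function('R')(c, t) = 6
Function('Y')(u, z) = Add(-18, Mul(-3, Pow(z, 2), Add(-5, u))) (Function('Y')(u, z) = Mul(-3, Add(Mul(Mul(Add(u, -5), z), z), 6)) = Mul(-3, Add(Mul(Mul(Add(-5, u), z), z), 6)) = Mul(-3, Add(Mul(Mul(z, Add(-5, u)), z), 6)) = Mul(-3, Add(Mul(Pow(z, 2), Add(-5, u)), 6)) = Mul(-3, Add(6, Mul(Pow(z, 2), Add(-5, u)))) = Add(-18, Mul(-3, Pow(z, 2), Add(-5, u))))
Add(Add(Function('r')(407), Function('Y')(161, -457)), Function('P')(223, 144)) = Add(Add(Mul(-9, 407), Add(-18, Mul(15, Pow(-457, 2)), Mul(-3, 161, Pow(-457, 2)))), 144) = Add(Add(-3663, Add(-18, Mul(15, 208849), Mul(-3, 161, 208849))), 144) = Add(Add(-3663, Add(-18, 3132735, -100874067)), 144) = Add(Add(-3663, -97741350), 144) = Add(-97745013, 144) = -97744869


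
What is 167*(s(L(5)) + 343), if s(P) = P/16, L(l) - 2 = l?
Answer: 917665/16 ≈ 57354.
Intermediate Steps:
L(l) = 2 + l
s(P) = P/16 (s(P) = P*(1/16) = P/16)
167*(s(L(5)) + 343) = 167*((2 + 5)/16 + 343) = 167*((1/16)*7 + 343) = 167*(7/16 + 343) = 167*(5495/16) = 917665/16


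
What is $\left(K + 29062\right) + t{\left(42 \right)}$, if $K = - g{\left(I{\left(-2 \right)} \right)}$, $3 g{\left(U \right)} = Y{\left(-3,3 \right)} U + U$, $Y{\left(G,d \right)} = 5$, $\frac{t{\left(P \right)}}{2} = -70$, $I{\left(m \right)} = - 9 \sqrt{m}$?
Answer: $28922 + 18 i \sqrt{2} \approx 28922.0 + 25.456 i$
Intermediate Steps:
$t{\left(P \right)} = -140$ ($t{\left(P \right)} = 2 \left(-70\right) = -140$)
$g{\left(U \right)} = 2 U$ ($g{\left(U \right)} = \frac{5 U + U}{3} = \frac{6 U}{3} = 2 U$)
$K = 18 i \sqrt{2}$ ($K = - 2 \left(- 9 \sqrt{-2}\right) = - 2 \left(- 9 i \sqrt{2}\right) = - \left(-18\right) i \sqrt{2} = 18 i \sqrt{2} \approx 25.456 i$)
$\left(K + 29062\right) + t{\left(42 \right)} = \left(18 i \sqrt{2} + 29062\right) - 140 = \left(29062 + 18 i \sqrt{2}\right) - 140 = 28922 + 18 i \sqrt{2}$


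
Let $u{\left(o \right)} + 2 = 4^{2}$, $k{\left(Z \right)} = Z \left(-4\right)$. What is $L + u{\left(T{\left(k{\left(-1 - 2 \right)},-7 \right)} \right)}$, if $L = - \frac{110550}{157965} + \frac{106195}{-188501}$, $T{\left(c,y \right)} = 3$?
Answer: $\frac{25283864519}{1985104031} \approx 12.737$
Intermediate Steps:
$k{\left(Z \right)} = - 4 Z$
$L = - \frac{2507591915}{1985104031}$ ($L = \left(-110550\right) \frac{1}{157965} + 106195 \left(- \frac{1}{188501}\right) = - \frac{7370}{10531} - \frac{106195}{188501} = - \frac{2507591915}{1985104031} \approx -1.2632$)
$u{\left(o \right)} = 14$ ($u{\left(o \right)} = -2 + 4^{2} = -2 + 16 = 14$)
$L + u{\left(T{\left(k{\left(-1 - 2 \right)},-7 \right)} \right)} = - \frac{2507591915}{1985104031} + 14 = \frac{25283864519}{1985104031}$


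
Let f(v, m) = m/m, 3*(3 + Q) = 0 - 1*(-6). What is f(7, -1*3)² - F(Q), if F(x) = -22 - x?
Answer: 22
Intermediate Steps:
Q = -1 (Q = -3 + (0 - 1*(-6))/3 = -3 + (0 + 6)/3 = -3 + (⅓)*6 = -3 + 2 = -1)
f(v, m) = 1
f(7, -1*3)² - F(Q) = 1² - (-22 - 1*(-1)) = 1 - (-22 + 1) = 1 - 1*(-21) = 1 + 21 = 22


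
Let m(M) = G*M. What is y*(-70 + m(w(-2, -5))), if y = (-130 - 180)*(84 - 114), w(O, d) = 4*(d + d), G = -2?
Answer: 93000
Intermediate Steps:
w(O, d) = 8*d (w(O, d) = 4*(2*d) = 8*d)
m(M) = -2*M
y = 9300 (y = -310*(-30) = 9300)
y*(-70 + m(w(-2, -5))) = 9300*(-70 - 16*(-5)) = 9300*(-70 - 2*(-40)) = 9300*(-70 + 80) = 9300*10 = 93000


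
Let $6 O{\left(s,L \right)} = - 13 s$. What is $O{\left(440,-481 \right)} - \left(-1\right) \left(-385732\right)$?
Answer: $- \frac{1160056}{3} \approx -3.8669 \cdot 10^{5}$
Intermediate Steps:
$O{\left(s,L \right)} = - \frac{13 s}{6}$ ($O{\left(s,L \right)} = \frac{\left(-13\right) s}{6} = - \frac{13 s}{6}$)
$O{\left(440,-481 \right)} - \left(-1\right) \left(-385732\right) = \left(- \frac{13}{6}\right) 440 - \left(-1\right) \left(-385732\right) = - \frac{2860}{3} - 385732 = - \frac{1160056}{3}$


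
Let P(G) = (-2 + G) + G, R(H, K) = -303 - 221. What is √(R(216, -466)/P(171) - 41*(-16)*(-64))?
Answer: I*√303345535/85 ≈ 204.9*I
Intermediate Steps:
R(H, K) = -524
P(G) = -2 + 2*G
√(R(216, -466)/P(171) - 41*(-16)*(-64)) = √(-524/(-2 + 2*171) - 41*(-16)*(-64)) = √(-524/(-2 + 342) + 656*(-64)) = √(-524/340 - 41984) = √(-524*1/340 - 41984) = √(-131/85 - 41984) = √(-3568771/85) = I*√303345535/85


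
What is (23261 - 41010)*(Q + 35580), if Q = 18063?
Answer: -952109607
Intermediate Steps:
(23261 - 41010)*(Q + 35580) = (23261 - 41010)*(18063 + 35580) = -17749*53643 = -952109607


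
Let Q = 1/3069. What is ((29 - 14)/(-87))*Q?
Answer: -5/89001 ≈ -5.6179e-5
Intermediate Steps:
Q = 1/3069 ≈ 0.00032584
((29 - 14)/(-87))*Q = ((29 - 14)/(-87))*(1/3069) = (15*(-1/87))*(1/3069) = -5/29*1/3069 = -5/89001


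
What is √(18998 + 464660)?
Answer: √483658 ≈ 695.46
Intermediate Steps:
√(18998 + 464660) = √483658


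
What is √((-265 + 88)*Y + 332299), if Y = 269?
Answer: √284686 ≈ 533.56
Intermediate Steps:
√((-265 + 88)*Y + 332299) = √((-265 + 88)*269 + 332299) = √(-177*269 + 332299) = √(-47613 + 332299) = √284686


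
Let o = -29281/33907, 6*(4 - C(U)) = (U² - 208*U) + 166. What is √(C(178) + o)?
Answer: 5*√358206229218/101721 ≈ 29.419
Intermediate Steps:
C(U) = -71/3 - U²/6 + 104*U/3 (C(U) = 4 - ((U² - 208*U) + 166)/6 = 4 - (166 + U² - 208*U)/6 = 4 + (-83/3 - U²/6 + 104*U/3) = -71/3 - U²/6 + 104*U/3)
o = -29281/33907 (o = -29281*1/33907 = -29281/33907 ≈ -0.86357)
√(C(178) + o) = √((-71/3 - ⅙*178² + (104/3)*178) - 29281/33907) = √((-71/3 - ⅙*31684 + 18512/3) - 29281/33907) = √((-71/3 - 15842/3 + 18512/3) - 29281/33907) = √(2599/3 - 29281/33907) = √(88036450/101721) = 5*√358206229218/101721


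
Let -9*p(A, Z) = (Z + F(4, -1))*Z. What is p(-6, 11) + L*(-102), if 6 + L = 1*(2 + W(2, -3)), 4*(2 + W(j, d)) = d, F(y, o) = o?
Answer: 12173/18 ≈ 676.28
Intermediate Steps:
p(A, Z) = -Z*(-1 + Z)/9 (p(A, Z) = -(Z - 1)*Z/9 = -(-1 + Z)*Z/9 = -Z*(-1 + Z)/9)
W(j, d) = -2 + d/4
L = -27/4 (L = -6 + 1*(2 + (-2 + (¼)*(-3))) = -6 + 1*(2 + (-2 - ¾)) = -6 + 1*(2 - 11/4) = -6 + 1*(-¾) = -6 - ¾ = -27/4 ≈ -6.7500)
p(-6, 11) + L*(-102) = (⅑)*11*(1 - 1*11) - 27/4*(-102) = (⅑)*11*(1 - 11) + 1377/2 = (⅑)*11*(-10) + 1377/2 = -110/9 + 1377/2 = 12173/18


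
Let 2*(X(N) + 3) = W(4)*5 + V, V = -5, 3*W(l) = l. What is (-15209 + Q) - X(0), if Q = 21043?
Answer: 35017/6 ≈ 5836.2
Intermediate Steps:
W(l) = l/3
X(N) = -13/6 (X(N) = -3 + (((⅓)*4)*5 - 5)/2 = -3 + ((4/3)*5 - 5)/2 = -3 + (20/3 - 5)/2 = -3 + (½)*(5/3) = -3 + ⅚ = -13/6)
(-15209 + Q) - X(0) = (-15209 + 21043) - 1*(-13/6) = 5834 + 13/6 = 35017/6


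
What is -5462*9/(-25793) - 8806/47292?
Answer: 149831927/87128754 ≈ 1.7197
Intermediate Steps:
-5462*9/(-25793) - 8806/47292 = -49158*(-1/25793) - 8806*1/47292 = 49158/25793 - 629/3378 = 149831927/87128754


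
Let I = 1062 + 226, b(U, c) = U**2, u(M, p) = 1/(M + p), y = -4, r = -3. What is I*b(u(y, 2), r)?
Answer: 322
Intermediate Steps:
I = 1288
I*b(u(y, 2), r) = 1288*(1/(-4 + 2))**2 = 1288*(1/(-2))**2 = 1288*(-1/2)**2 = 1288*(1/4) = 322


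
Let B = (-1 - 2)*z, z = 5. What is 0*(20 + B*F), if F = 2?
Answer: 0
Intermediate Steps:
B = -15 (B = (-1 - 2)*5 = -3*5 = -15)
0*(20 + B*F) = 0*(20 - 15*2) = 0*(20 - 30) = 0*(-10) = 0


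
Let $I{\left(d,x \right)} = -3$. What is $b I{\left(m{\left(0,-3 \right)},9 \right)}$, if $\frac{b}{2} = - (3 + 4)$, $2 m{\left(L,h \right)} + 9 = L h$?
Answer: $42$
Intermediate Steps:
$m{\left(L,h \right)} = - \frac{9}{2} + \frac{L h}{2}$
$b = -14$ ($b = 2 \left(- (3 + 4)\right) = 2 \left(\left(-1\right) 7\right) = 2 \left(-7\right) = -14$)
$b I{\left(m{\left(0,-3 \right)},9 \right)} = \left(-14\right) \left(-3\right) = 42$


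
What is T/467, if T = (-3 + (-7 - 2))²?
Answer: 144/467 ≈ 0.30835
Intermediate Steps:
T = 144 (T = (-3 - 9)² = (-12)² = 144)
T/467 = 144/467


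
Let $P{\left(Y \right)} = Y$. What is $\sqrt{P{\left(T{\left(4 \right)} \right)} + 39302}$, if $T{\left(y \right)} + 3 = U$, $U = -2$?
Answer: $\sqrt{39297} \approx 198.23$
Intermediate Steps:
$T{\left(y \right)} = -5$ ($T{\left(y \right)} = -3 - 2 = -5$)
$\sqrt{P{\left(T{\left(4 \right)} \right)} + 39302} = \sqrt{-5 + 39302} = \sqrt{39297}$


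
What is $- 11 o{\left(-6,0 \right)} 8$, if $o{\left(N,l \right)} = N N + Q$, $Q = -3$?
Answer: $-2904$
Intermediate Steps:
$o{\left(N,l \right)} = -3 + N^{2}$ ($o{\left(N,l \right)} = N N - 3 = N^{2} - 3 = -3 + N^{2}$)
$- 11 o{\left(-6,0 \right)} 8 = - 11 \left(-3 + \left(-6\right)^{2}\right) 8 = - 11 \left(-3 + 36\right) 8 = \left(-11\right) 33 \cdot 8 = \left(-363\right) 8 = -2904$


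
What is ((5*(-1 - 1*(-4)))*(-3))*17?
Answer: -765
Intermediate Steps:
((5*(-1 - 1*(-4)))*(-3))*17 = ((5*(-1 + 4))*(-3))*17 = ((5*3)*(-3))*17 = (15*(-3))*17 = -45*17 = -765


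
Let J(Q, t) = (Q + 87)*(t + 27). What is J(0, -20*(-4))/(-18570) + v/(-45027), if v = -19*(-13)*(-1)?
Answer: -138189851/278717130 ≈ -0.49581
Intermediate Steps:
v = -247 (v = 247*(-1) = -247)
J(Q, t) = (27 + t)*(87 + Q) (J(Q, t) = (87 + Q)*(27 + t) = (27 + t)*(87 + Q))
J(0, -20*(-4))/(-18570) + v/(-45027) = (2349 + 27*0 + 87*(-20*(-4)) + 0*(-20*(-4)))/(-18570) - 247/(-45027) = (2349 + 0 + 87*80 + 0*80)*(-1/18570) - 247*(-1/45027) = (2349 + 0 + 6960 + 0)*(-1/18570) + 247/45027 = 9309*(-1/18570) + 247/45027 = -3103/6190 + 247/45027 = -138189851/278717130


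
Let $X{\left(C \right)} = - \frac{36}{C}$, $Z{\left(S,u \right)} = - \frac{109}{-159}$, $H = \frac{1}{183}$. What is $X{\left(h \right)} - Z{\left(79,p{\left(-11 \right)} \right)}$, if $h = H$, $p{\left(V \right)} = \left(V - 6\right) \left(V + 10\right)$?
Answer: $- \frac{1047601}{159} \approx -6588.7$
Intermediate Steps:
$H = \frac{1}{183} \approx 0.0054645$
$p{\left(V \right)} = \left(-6 + V\right) \left(10 + V\right)$
$h = \frac{1}{183} \approx 0.0054645$
$Z{\left(S,u \right)} = \frac{109}{159}$ ($Z{\left(S,u \right)} = \left(-109\right) \left(- \frac{1}{159}\right) = \frac{109}{159}$)
$X{\left(h \right)} - Z{\left(79,p{\left(-11 \right)} \right)} = - 36 \frac{1}{\frac{1}{183}} - \frac{109}{159} = \left(-36\right) 183 - \frac{109}{159} = -6588 - \frac{109}{159} = - \frac{1047601}{159}$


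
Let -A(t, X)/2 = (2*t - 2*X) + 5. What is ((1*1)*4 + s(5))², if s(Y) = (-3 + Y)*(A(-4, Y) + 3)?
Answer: 3844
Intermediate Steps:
A(t, X) = -10 - 4*t + 4*X (A(t, X) = -2*((2*t - 2*X) + 5) = -2*((-2*X + 2*t) + 5) = -2*(5 - 2*X + 2*t) = -10 - 4*t + 4*X)
s(Y) = (-3 + Y)*(9 + 4*Y) (s(Y) = (-3 + Y)*((-10 - 4*(-4) + 4*Y) + 3) = (-3 + Y)*((-10 + 16 + 4*Y) + 3) = (-3 + Y)*((6 + 4*Y) + 3) = (-3 + Y)*(9 + 4*Y))
((1*1)*4 + s(5))² = ((1*1)*4 + (-27 - 3*5 + 4*5²))² = (1*4 + (-27 - 15 + 4*25))² = (4 + (-27 - 15 + 100))² = (4 + 58)² = 62² = 3844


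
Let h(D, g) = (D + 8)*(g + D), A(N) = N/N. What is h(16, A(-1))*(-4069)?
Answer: -1660152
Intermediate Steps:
A(N) = 1
h(D, g) = (8 + D)*(D + g)
h(16, A(-1))*(-4069) = (16² + 8*16 + 8*1 + 16*1)*(-4069) = (256 + 128 + 8 + 16)*(-4069) = 408*(-4069) = -1660152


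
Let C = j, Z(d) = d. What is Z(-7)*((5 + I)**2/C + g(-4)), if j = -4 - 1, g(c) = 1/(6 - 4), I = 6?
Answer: 1659/10 ≈ 165.90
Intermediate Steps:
g(c) = 1/2
j = -5
C = -5
Z(-7)*((5 + I)**2/C + g(-4)) = -7*((5 + 6)**2/(-5) + 1/2) = -7*(11**2*(-1/5) + 1/2) = -7*(121*(-1/5) + 1/2) = -7*(-121/5 + 1/2) = -7*(-237/10) = 1659/10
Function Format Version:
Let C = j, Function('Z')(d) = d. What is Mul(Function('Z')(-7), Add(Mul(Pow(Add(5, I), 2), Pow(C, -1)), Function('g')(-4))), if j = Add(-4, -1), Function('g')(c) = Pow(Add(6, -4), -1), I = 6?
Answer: Rational(1659, 10) ≈ 165.90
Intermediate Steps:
Function('g')(c) = Rational(1, 2) (Function('g')(c) = Pow(2, -1) = Rational(1, 2))
j = -5
C = -5
Mul(Function('Z')(-7), Add(Mul(Pow(Add(5, I), 2), Pow(C, -1)), Function('g')(-4))) = Mul(-7, Add(Mul(Pow(Add(5, 6), 2), Pow(-5, -1)), Rational(1, 2))) = Mul(-7, Add(Mul(Pow(11, 2), Rational(-1, 5)), Rational(1, 2))) = Mul(-7, Add(Mul(121, Rational(-1, 5)), Rational(1, 2))) = Mul(-7, Add(Rational(-121, 5), Rational(1, 2))) = Mul(-7, Rational(-237, 10)) = Rational(1659, 10)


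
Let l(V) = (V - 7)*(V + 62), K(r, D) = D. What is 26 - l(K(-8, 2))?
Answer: 346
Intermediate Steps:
l(V) = (-7 + V)*(62 + V)
26 - l(K(-8, 2)) = 26 - (-434 + 2**2 + 55*2) = 26 - (-434 + 4 + 110) = 26 - 1*(-320) = 26 + 320 = 346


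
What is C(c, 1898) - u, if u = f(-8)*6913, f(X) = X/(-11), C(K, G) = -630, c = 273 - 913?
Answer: -62234/11 ≈ -5657.6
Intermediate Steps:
c = -640
f(X) = -X/11 (f(X) = X*(-1/11) = -X/11)
u = 55304/11 (u = -1/11*(-8)*6913 = (8/11)*6913 = 55304/11 ≈ 5027.6)
C(c, 1898) - u = -630 - 1*55304/11 = -630 - 55304/11 = -62234/11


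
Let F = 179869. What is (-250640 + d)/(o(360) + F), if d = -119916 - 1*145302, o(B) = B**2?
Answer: -515858/309469 ≈ -1.6669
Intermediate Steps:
d = -265218 (d = -119916 - 145302 = -265218)
(-250640 + d)/(o(360) + F) = (-250640 - 265218)/(360**2 + 179869) = -515858/(129600 + 179869) = -515858/309469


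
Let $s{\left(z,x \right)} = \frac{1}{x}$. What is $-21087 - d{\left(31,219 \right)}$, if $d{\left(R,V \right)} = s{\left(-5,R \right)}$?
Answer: $- \frac{653698}{31} \approx -21087.0$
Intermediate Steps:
$d{\left(R,V \right)} = \frac{1}{R}$
$-21087 - d{\left(31,219 \right)} = -21087 - \frac{1}{31} = - \frac{653698}{31}$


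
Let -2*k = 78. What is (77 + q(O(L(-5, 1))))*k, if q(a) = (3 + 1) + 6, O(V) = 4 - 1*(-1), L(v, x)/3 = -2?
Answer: -3393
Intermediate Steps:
L(v, x) = -6 (L(v, x) = 3*(-2) = -6)
k = -39 (k = -½*78 = -39)
O(V) = 5 (O(V) = 4 + 1 = 5)
q(a) = 10 (q(a) = 4 + 6 = 10)
(77 + q(O(L(-5, 1))))*k = (77 + 10)*(-39) = 87*(-39) = -3393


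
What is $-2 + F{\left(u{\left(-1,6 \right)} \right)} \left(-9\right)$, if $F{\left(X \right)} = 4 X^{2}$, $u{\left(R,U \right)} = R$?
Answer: $-38$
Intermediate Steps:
$-2 + F{\left(u{\left(-1,6 \right)} \right)} \left(-9\right) = -2 + 4 \left(-1\right)^{2} \left(-9\right) = -2 + 4 \cdot 1 \left(-9\right) = -2 + 4 \left(-9\right) = -2 - 36 = -38$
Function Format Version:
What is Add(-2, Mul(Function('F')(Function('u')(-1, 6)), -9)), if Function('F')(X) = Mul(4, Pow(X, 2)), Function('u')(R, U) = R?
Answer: -38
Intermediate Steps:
Add(-2, Mul(Function('F')(Function('u')(-1, 6)), -9)) = Add(-2, Mul(Mul(4, Pow(-1, 2)), -9)) = Add(-2, Mul(Mul(4, 1), -9)) = Add(-2, Mul(4, -9)) = Add(-2, -36) = -38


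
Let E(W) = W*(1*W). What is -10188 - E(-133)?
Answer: -27877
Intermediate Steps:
E(W) = W² (E(W) = W*W = W²)
-10188 - E(-133) = -10188 - 1*(-133)² = -10188 - 1*17689 = -10188 - 17689 = -27877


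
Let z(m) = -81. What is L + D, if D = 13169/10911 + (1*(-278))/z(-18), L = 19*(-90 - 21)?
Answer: -619938424/294597 ≈ -2104.4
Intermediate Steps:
L = -2109 (L = 19*(-111) = -2109)
D = 1366649/294597 (D = 13169/10911 + (1*(-278))/(-81) = 13169*(1/10911) - 278*(-1/81) = 13169/10911 + 278/81 = 1366649/294597 ≈ 4.6390)
L + D = -2109 + 1366649/294597 = -619938424/294597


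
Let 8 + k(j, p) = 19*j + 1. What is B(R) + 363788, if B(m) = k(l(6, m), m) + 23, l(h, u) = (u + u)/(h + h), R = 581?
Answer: 2193863/6 ≈ 3.6564e+5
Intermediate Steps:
l(h, u) = u/h (l(h, u) = (2*u)/((2*h)) = (2*u)*(1/(2*h)) = u/h)
k(j, p) = -7 + 19*j (k(j, p) = -8 + (19*j + 1) = -8 + (1 + 19*j) = -7 + 19*j)
B(m) = 16 + 19*m/6 (B(m) = (-7 + 19*(m/6)) + 23 = (-7 + 19*m/6) + 23 = 16 + 19*m/6)
B(R) + 363788 = (16 + (19/6)*581) + 363788 = (16 + 11039/6) + 363788 = 11135/6 + 363788 = 2193863/6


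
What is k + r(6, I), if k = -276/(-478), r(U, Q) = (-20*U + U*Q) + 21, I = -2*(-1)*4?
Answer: -12051/239 ≈ -50.423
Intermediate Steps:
I = 8 (I = 2*4 = 8)
r(U, Q) = 21 - 20*U + Q*U (r(U, Q) = (-20*U + Q*U) + 21 = 21 - 20*U + Q*U)
k = 138/239 (k = -276*(-1/478) = 138/239 ≈ 0.57741)
k + r(6, I) = 138/239 + (21 - 20*6 + 8*6) = 138/239 + (21 - 120 + 48) = 138/239 - 51 = -12051/239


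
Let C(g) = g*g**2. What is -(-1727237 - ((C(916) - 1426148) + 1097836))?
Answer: 769974221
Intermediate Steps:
C(g) = g**3
-(-1727237 - ((C(916) - 1426148) + 1097836)) = -(-1727237 - ((916**3 - 1426148) + 1097836)) = -(-1727237 - ((768575296 - 1426148) + 1097836)) = -(-1727237 - (767149148 + 1097836)) = -(-1727237 - 1*768246984) = -(-1727237 - 768246984) = -1*(-769974221) = 769974221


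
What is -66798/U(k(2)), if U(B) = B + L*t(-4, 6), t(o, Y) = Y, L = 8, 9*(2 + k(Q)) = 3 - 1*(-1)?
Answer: -300591/209 ≈ -1438.2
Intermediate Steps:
k(Q) = -14/9 (k(Q) = -2 + (3 - 1*(-1))/9 = -2 + (3 + 1)/9 = -2 + (⅑)*4 = -2 + 4/9 = -14/9)
U(B) = 48 + B (U(B) = B + 8*6 = B + 48 = 48 + B)
-66798/U(k(2)) = -66798/(48 - 14/9) = -66798/418/9 = -66798*9/418 = -300591/209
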